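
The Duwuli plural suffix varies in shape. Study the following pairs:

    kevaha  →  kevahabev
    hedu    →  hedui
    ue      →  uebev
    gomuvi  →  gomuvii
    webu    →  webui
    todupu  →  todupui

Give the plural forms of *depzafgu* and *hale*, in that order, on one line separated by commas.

The suffix is conditioned by the last vowel: -i when the last vowel of the stem is a high vowel (*hedu*, *gomuvi*, *webu*, *todupu*); -bev when the last vowel of the stem is a non-high vowel (*kevaha*, *ue*).
Since the last vowel of *depzafgu* is /u/ (a high vowel), it takes -i, giving *depzafgui*.
*hale* — last vowel /e/ (a non-high vowel) → -bev → *halebev*.

depzafgui, halebev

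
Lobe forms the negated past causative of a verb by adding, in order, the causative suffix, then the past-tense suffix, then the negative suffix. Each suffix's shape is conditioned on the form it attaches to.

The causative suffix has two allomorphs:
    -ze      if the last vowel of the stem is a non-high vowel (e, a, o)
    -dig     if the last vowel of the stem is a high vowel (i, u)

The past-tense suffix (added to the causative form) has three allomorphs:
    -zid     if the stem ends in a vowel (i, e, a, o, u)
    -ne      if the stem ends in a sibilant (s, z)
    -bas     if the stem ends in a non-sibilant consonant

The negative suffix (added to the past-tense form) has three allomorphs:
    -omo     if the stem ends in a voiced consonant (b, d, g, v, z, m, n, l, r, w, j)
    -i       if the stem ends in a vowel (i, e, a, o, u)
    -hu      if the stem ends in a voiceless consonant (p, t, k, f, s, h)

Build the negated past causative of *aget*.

agetzezidomo

Since the last vowel of *aget* is /e/ (a non-high vowel), it takes -ze, giving *agetze*.
The causative form *agetze* — final sound /e/ (a vowel) → -zid → *agetzezid*.
The past-tense form *agetzezid*: final sound = /d/, a voiced consonant → -omo → *agetzezidomo*.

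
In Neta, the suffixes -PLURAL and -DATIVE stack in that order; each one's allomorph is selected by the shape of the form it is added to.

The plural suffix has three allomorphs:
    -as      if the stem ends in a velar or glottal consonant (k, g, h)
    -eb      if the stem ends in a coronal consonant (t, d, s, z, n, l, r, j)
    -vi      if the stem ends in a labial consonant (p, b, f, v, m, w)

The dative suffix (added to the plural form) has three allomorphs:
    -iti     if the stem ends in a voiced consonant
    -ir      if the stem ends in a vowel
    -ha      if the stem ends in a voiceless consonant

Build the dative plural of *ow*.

The final consonant of *ow* is /w/, which is labial, so the plural suffix is -vi, giving *owvi*.
The plural form *owvi*: final sound = /i/, a vowel → -ir → *owviir*.

owviir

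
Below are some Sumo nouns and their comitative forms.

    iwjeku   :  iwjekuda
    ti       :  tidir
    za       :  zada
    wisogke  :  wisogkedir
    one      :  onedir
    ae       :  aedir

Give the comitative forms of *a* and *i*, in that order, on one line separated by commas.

ada, idir

The pattern is front/back vowel harmony: -dir when the last vowel of the stem is a front vowel (*ti*, *wisogke*, *one*, *ae*); -da when the last vowel of the stem is a back vowel (*iwjeku*, *za*).
Since the last vowel of *a* is /a/ (a back vowel), it takes -da, giving *ada*.
*i*: last vowel = /i/, a front vowel → -dir → *idir*.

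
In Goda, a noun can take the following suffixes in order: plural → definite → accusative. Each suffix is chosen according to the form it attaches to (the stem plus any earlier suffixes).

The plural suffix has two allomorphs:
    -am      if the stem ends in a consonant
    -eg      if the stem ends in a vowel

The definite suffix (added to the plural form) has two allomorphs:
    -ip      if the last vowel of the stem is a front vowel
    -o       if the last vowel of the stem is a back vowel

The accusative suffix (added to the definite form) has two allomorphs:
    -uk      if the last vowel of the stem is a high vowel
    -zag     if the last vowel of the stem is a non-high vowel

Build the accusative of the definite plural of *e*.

The final sound of *e* is /e/, which is a vowel, so the plural suffix is -eg, giving *eeg*.
Since the last vowel of the plural form *eeg* is /e/ (a front vowel), it takes -ip, giving *eegip*.
The definite form *eegip*: last vowel = /i/, a high vowel → -uk → *eegipuk*.

eegipuk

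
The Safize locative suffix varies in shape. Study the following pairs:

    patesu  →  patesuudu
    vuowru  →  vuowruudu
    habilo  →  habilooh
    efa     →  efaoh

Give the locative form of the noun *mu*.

The pattern is height harmony: -udu when the last vowel of the stem is a high vowel (*patesu*, *vuowru*); -oh when the last vowel of the stem is a non-high vowel (*habilo*, *efa*).
*mu*: last vowel = /u/, a high vowel → -udu → *muudu*.

muudu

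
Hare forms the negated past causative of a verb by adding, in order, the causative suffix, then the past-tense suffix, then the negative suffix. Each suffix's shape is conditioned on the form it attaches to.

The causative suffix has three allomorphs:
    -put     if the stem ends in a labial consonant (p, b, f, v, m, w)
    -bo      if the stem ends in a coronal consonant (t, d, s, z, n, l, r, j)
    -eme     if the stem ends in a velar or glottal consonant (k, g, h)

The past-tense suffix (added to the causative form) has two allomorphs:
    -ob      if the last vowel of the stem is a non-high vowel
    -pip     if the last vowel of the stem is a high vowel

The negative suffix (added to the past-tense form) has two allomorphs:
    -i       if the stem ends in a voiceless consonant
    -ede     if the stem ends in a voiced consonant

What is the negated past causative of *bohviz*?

*bohviz* — final consonant /z/ (coronal) → -bo → *bohvizbo*.
Since the last vowel of the causative form *bohvizbo* is /o/ (a non-high vowel), it takes -ob, giving *bohvizboob*.
The past-tense form *bohvizboob*: final consonant = /b/, voiced → -ede → *bohvizboobede*.

bohvizboobede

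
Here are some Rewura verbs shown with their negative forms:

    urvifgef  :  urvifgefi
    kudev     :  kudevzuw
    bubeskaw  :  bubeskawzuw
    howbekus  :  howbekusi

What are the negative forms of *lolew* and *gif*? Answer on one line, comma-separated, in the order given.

The suffix is conditioned by the final consonant: -i when the stem ends in a voiceless consonant (*urvifgef*, *howbekus*); -zuw when the stem ends in a voiced consonant (*kudev*, *bubeskaw*).
*lolew* — final consonant /w/ (voiced) → -zuw → *lolewzuw*.
*gif* — final consonant /f/ (voiceless) → -i → *gifi*.

lolewzuw, gifi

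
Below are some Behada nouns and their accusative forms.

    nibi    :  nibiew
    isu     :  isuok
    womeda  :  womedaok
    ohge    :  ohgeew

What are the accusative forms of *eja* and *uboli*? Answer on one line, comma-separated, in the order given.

The suffix is conditioned by the last vowel: -ew when the last vowel of the stem is a front vowel (*nibi*, *ohge*); -ok when the last vowel of the stem is a back vowel (*isu*, *womeda*).
The last vowel of *eja* is /a/, which is a back vowel, so the suffix is -ok, giving *ejaok*.
Since the last vowel of *uboli* is /i/ (a front vowel), it takes -ew, giving *uboliew*.

ejaok, uboliew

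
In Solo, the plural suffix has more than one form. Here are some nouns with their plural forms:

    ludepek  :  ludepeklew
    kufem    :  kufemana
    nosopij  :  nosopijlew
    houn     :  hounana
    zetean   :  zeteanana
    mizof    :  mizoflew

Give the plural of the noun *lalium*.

laliumana

The pattern is nasality of the final consonant: -ana when the stem ends in a nasal (*kufem*, *houn*, *zetean*); -lew when the stem ends in a non-nasal consonant (*ludepek*, *nosopij*, *mizof*).
The final consonant of *lalium* is /m/, which is a nasal, so the suffix is -ana, giving *laliumana*.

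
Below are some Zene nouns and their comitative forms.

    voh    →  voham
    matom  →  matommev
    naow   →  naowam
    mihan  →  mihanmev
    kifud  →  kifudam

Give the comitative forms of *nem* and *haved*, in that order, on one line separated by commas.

nemmev, havedam

Looking at the final consonant of each stem: -mev when the stem ends in a nasal (*matom*, *mihan*); -am when the stem ends in a non-nasal consonant (*voh*, *naow*, *kifud*).
*nem* — final consonant /m/ (a nasal) → -mev → *nemmev*.
*haved* — final consonant /d/ (non-nasal) → -am → *havedam*.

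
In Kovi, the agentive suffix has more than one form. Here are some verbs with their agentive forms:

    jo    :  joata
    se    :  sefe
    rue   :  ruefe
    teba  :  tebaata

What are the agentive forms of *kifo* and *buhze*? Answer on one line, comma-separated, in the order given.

The alternation tracks the last vowel of the stem — -fe when the last vowel of the stem is a front vowel (*se*, *rue*); -ata when the last vowel of the stem is a back vowel (*jo*, *teba*).
*kifo*: last vowel = /o/, a back vowel → -ata → *kifoata*.
The last vowel of *buhze* is /e/, which is a front vowel, so the suffix is -fe, giving *buhzefe*.

kifoata, buhzefe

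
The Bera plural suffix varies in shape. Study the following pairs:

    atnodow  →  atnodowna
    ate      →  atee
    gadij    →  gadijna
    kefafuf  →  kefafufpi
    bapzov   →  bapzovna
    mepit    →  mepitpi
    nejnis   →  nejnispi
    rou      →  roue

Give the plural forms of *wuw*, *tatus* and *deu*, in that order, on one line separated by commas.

The pattern is voicing of the final sound: -pi when the stem ends in a voiceless consonant (*kefafuf*, *mepit*, *nejnis*); -na when the stem ends in a voiced consonant (*atnodow*, *gadij*, *bapzov*); -e when the stem ends in a vowel (*ate*, *rou*).
Since the final sound of *wuw* is /w/ (a voiced consonant), it takes -na, giving *wuwna*.
The final sound of *tatus* is /s/, which is a voiceless consonant, so the suffix is -pi, giving *tatuspi*.
The final sound of *deu* is /u/, which is a vowel, so the suffix is -e, giving *deue*.

wuwna, tatuspi, deue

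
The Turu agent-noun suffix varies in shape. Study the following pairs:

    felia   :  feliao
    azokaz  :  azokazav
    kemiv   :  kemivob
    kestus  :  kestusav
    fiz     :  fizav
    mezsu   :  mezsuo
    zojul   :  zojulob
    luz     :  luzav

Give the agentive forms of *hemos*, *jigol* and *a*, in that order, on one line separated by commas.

The pattern is sibilance of the final sound: -av when the stem ends in a sibilant (*azokaz*, *kestus*, *fiz*, *luz*); -ob when the stem ends in a non-sibilant consonant (*kemiv*, *zojul*); -o when the stem ends in a vowel (*felia*, *mezsu*).
Since the final sound of *hemos* is /s/ (a sibilant), it takes -av, giving *hemosav*.
*jigol*: final sound = /l/, a non-sibilant consonant → -ob → *jigolob*.
The final sound of *a* is /a/, which is a vowel, so the suffix is -o, giving *ao*.

hemosav, jigolob, ao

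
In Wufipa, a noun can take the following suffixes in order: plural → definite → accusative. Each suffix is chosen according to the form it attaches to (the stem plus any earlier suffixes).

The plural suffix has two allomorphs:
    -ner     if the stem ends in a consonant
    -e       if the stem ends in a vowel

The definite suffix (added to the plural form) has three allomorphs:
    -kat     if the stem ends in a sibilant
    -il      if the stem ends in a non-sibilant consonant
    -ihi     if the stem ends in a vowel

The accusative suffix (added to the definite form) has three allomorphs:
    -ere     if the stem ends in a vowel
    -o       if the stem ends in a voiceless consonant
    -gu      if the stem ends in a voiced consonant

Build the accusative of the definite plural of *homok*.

homoknerilgu

*homok*: final sound = /k/, a consonant → -ner → *homokner*.
The plural form *homokner*: final sound = /r/, a non-sibilant consonant → -il → *homokneril*.
The final sound of the definite form *homokneril* is /l/, which is a voiced consonant, so the accusative suffix is -gu, giving *homoknerilgu*.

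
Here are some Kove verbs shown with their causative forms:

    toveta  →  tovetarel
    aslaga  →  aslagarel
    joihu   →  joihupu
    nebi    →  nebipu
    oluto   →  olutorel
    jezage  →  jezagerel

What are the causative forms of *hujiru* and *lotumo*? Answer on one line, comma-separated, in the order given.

Looking at the last vowel of each stem: -pu when the last vowel of the stem is a high vowel (*joihu*, *nebi*); -rel when the last vowel of the stem is a non-high vowel (*toveta*, *aslaga*, *oluto*, *jezage*).
*hujiru*: last vowel = /u/, a high vowel → -pu → *hujirupu*.
Since the last vowel of *lotumo* is /o/ (a non-high vowel), it takes -rel, giving *lotumorel*.

hujirupu, lotumorel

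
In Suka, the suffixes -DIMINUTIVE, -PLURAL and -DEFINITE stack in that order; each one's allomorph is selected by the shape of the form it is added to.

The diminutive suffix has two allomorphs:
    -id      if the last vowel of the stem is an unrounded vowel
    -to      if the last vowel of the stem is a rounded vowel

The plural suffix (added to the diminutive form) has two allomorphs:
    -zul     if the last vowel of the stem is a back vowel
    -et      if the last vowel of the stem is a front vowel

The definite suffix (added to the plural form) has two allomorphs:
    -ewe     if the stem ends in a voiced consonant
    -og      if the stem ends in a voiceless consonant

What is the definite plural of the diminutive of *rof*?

*rof* — last vowel /o/ (a rounded vowel) → -to → *rofto*.
The diminutive form *rofto* — last vowel /o/ (a back vowel) → -zul → *roftozul*.
The final consonant of the plural form *roftozul* is /l/, which is voiced, so the definite suffix is -ewe, giving *roftozulewe*.

roftozulewe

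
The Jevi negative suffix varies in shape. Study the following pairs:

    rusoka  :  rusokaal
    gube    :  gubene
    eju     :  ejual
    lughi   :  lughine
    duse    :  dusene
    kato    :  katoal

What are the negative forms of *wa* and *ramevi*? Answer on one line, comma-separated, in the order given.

waal, ramevine

The alternation tracks the last vowel of the stem — -ne when the last vowel of the stem is a front vowel (*gube*, *lughi*, *duse*); -al when the last vowel of the stem is a back vowel (*rusoka*, *eju*, *kato*).
*wa*: last vowel = /a/, a back vowel → -al → *waal*.
*ramevi* — last vowel /i/ (a front vowel) → -ne → *ramevine*.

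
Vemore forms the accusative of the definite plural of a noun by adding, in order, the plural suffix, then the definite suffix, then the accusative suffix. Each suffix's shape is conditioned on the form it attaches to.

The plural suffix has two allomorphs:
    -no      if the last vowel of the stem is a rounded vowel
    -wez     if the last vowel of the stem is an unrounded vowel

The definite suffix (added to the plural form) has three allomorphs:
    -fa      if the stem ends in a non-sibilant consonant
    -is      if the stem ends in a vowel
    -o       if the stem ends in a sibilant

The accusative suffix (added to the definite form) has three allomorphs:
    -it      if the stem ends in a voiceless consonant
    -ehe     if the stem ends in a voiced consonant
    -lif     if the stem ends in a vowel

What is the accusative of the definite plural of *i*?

*i* — last vowel /i/ (an unrounded vowel) → -wez → *iwez*.
The plural form *iwez* — final sound /z/ (a sibilant) → -o → *iwezo*.
The definite form *iwezo*: final sound = /o/, a vowel → -lif → *iwezolif*.

iwezolif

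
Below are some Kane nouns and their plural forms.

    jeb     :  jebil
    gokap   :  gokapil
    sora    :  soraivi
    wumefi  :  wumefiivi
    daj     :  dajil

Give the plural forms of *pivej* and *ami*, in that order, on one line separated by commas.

The pattern is consonant vs. vowel: -il when the stem ends in a consonant (*jeb*, *gokap*, *daj*); -ivi when the stem ends in a vowel (*sora*, *wumefi*).
Since the final sound of *pivej* is /j/ (a consonant), it takes -il, giving *pivejil*.
*ami* — final sound /i/ (a vowel) → -ivi → *amiivi*.

pivejil, amiivi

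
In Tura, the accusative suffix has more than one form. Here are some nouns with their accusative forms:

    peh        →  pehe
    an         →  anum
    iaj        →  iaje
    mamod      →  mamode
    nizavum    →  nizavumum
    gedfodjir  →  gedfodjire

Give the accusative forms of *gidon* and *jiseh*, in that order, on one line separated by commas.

gidonum, jisehe

The suffix is conditioned by the final consonant: -um when the stem ends in a nasal (*an*, *nizavum*); -e when the stem ends in a non-nasal consonant (*peh*, *iaj*, *mamod*, *gedfodjir*).
*gidon*: final consonant = /n/, a nasal → -um → *gidonum*.
Since the final consonant of *jiseh* is /h/ (non-nasal), it takes -e, giving *jisehe*.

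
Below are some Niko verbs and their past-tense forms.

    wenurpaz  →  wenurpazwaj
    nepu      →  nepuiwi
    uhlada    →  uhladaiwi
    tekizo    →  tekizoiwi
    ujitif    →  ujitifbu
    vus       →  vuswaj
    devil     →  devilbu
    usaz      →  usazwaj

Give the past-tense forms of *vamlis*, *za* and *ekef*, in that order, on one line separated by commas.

The alternation tracks the final sound of the stem — -waj when the stem ends in a sibilant (*wenurpaz*, *vus*, *usaz*); -bu when the stem ends in a non-sibilant consonant (*ujitif*, *devil*); -iwi when the stem ends in a vowel (*nepu*, *uhlada*, *tekizo*).
*vamlis* — final sound /s/ (a sibilant) → -waj → *vamliswaj*.
*za*: final sound = /a/, a vowel → -iwi → *zaiwi*.
*ekef*: final sound = /f/, a non-sibilant consonant → -bu → *ekefbu*.

vamliswaj, zaiwi, ekefbu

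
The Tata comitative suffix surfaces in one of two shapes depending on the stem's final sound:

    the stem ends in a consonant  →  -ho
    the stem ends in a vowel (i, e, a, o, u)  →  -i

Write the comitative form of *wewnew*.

The final sound of *wewnew* is /w/, which is a consonant, so the suffix is -ho, giving *wewnewho*.

wewnewho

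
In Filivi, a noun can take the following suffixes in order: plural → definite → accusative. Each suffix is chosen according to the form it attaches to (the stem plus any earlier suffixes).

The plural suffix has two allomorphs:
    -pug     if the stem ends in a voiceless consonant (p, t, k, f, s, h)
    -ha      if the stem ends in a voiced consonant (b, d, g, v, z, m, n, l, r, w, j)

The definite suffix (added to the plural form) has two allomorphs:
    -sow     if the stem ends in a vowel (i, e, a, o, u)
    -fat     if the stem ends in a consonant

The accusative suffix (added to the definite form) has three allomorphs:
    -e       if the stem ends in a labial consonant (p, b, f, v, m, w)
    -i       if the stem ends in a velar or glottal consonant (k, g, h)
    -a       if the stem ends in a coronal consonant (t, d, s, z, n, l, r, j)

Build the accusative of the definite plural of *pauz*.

The final consonant of *pauz* is /z/, which is voiced, so the plural suffix is -ha, giving *pauzha*.
The final sound of the plural form *pauzha* is /a/, which is a vowel, so the definite suffix is -sow, giving *pauzhasow*.
The definite form *pauzhasow*: final consonant = /w/, labial → -e → *pauzhasowe*.

pauzhasowe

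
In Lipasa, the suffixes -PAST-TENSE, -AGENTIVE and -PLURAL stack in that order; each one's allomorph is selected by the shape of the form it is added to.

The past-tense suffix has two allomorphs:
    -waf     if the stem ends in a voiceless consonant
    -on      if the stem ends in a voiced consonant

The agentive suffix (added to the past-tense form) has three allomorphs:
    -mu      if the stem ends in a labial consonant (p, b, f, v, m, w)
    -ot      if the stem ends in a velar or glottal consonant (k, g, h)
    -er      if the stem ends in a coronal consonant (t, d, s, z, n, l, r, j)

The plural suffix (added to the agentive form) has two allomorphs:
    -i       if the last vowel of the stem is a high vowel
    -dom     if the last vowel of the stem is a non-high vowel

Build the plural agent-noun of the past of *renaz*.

renazonerdom

Since the final consonant of *renaz* is /z/ (voiced), it takes -on, giving *renazon*.
Since the final consonant of the past-tense form *renazon* is /n/ (coronal), it takes -er, giving *renazoner*.
Since the last vowel of the agentive form *renazoner* is /e/ (a non-high vowel), it takes -dom, giving *renazonerdom*.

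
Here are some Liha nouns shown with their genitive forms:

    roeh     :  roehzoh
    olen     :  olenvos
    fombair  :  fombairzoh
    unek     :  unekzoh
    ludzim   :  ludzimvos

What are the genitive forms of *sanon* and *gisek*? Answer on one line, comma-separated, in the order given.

Looking at the final consonant of each stem: -vos when the stem ends in a nasal (*olen*, *ludzim*); -zoh when the stem ends in a non-nasal consonant (*roeh*, *fombair*, *unek*).
*sanon* — final consonant /n/ (a nasal) → -vos → *sanonvos*.
*gisek*: final consonant = /k/, non-nasal → -zoh → *gisekzoh*.

sanonvos, gisekzoh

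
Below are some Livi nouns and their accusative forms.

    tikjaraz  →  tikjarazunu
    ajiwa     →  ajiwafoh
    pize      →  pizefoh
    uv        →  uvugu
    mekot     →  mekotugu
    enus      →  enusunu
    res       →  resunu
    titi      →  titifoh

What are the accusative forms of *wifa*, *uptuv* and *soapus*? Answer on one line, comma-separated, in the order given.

The suffix is conditioned by the final sound: -unu when the stem ends in a sibilant (*tikjaraz*, *enus*, *res*); -ugu when the stem ends in a non-sibilant consonant (*uv*, *mekot*); -foh when the stem ends in a vowel (*ajiwa*, *pize*, *titi*).
Since the final sound of *wifa* is /a/ (a vowel), it takes -foh, giving *wifafoh*.
Since the final sound of *uptuv* is /v/ (a non-sibilant consonant), it takes -ugu, giving *uptuvugu*.
The final sound of *soapus* is /s/, which is a sibilant, so the suffix is -unu, giving *soapusunu*.

wifafoh, uptuvugu, soapusunu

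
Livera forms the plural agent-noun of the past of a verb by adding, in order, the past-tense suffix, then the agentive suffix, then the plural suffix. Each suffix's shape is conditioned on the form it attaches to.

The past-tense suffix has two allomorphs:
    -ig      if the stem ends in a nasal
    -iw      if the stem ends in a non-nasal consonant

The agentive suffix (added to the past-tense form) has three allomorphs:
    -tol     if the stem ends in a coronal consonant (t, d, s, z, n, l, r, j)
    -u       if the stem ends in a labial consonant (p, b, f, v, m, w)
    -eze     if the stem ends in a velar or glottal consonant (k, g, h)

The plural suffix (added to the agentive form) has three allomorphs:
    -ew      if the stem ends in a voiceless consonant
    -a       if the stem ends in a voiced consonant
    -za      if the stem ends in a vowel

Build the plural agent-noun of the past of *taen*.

The final consonant of *taen* is /n/, which is a nasal, so the past-tense suffix is -ig, giving *taenig*.
The final consonant of the past-tense form *taenig* is /g/, which is velar/glottal, so the agentive suffix is -eze, giving *taenigeze*.
Since the final sound of the agentive form *taenigeze* is /e/ (a vowel), it takes -za, giving *taenigezeza*.

taenigezeza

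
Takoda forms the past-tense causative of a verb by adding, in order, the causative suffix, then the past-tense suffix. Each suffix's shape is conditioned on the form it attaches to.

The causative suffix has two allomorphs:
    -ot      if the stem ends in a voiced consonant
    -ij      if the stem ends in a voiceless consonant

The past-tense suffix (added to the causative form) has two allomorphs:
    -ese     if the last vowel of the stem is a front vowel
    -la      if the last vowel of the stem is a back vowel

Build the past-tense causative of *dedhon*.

The final consonant of *dedhon* is /n/, which is voiced, so the causative suffix is -ot, giving *dedhonot*.
The causative form *dedhonot* — last vowel /o/ (a back vowel) → -la → *dedhonotla*.

dedhonotla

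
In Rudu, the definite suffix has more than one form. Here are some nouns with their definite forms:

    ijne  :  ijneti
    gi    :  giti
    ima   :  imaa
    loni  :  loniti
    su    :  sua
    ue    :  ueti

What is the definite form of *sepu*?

sepua

The pattern is front/back vowel harmony: -ti when the last vowel of the stem is a front vowel (*ijne*, *gi*, *loni*, *ue*); -a when the last vowel of the stem is a back vowel (*ima*, *su*).
*sepu*: last vowel = /u/, a back vowel → -a → *sepua*.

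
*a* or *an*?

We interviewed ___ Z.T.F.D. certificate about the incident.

The indefinite article is chosen by the initial *sound* of the following word, not its spelling.
The initialism *Z.T.F.D.* is read letter by letter; the first letter, Z, is pronounced /ziː/, which begins with a consonant sound.
So the article is *a*: We interviewed a Z.T.F.D. certificate about the incident.

a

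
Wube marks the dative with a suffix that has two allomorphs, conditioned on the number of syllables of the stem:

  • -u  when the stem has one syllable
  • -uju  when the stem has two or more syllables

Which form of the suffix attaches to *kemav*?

-uju

*kemav* has 2 syllables, so the suffix is -uju.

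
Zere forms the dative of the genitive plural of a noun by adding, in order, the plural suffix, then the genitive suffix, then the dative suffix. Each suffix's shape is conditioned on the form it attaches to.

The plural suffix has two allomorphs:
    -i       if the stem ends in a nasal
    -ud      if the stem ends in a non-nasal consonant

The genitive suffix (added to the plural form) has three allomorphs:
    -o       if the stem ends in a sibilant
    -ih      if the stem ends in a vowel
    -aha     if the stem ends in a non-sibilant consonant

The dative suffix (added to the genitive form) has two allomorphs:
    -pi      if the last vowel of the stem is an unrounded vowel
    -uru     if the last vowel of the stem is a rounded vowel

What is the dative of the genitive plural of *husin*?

The final consonant of *husin* is /n/, which is a nasal, so the plural suffix is -i, giving *husini*.
Since the final sound of the plural form *husini* is /i/ (a vowel), it takes -ih, giving *husiniih*.
Since the last vowel of the genitive form *husiniih* is /i/ (an unrounded vowel), it takes -pi, giving *husiniihpi*.

husiniihpi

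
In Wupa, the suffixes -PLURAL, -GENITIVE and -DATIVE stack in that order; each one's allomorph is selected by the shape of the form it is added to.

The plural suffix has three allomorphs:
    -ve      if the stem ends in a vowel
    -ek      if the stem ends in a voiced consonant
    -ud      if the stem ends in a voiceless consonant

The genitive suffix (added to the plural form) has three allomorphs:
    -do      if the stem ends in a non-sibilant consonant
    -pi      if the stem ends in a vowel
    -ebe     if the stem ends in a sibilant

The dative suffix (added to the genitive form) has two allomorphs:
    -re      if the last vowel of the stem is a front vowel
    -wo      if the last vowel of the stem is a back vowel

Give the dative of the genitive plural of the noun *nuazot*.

The final sound of *nuazot* is /t/, which is a voiceless consonant, so the plural suffix is -ud, giving *nuazotud*.
The final sound of the plural form *nuazotud* is /d/, which is a non-sibilant consonant, so the genitive suffix is -do, giving *nuazotuddo*.
The last vowel of the genitive form *nuazotuddo* is /o/, which is a back vowel, so the dative suffix is -wo, giving *nuazotuddowo*.

nuazotuddowo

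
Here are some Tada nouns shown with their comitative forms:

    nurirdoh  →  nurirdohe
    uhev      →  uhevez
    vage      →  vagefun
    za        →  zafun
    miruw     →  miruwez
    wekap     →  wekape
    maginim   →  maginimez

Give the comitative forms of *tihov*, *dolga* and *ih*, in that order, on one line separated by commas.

The alternation tracks the final sound of the stem — -e when the stem ends in a voiceless consonant (*nurirdoh*, *wekap*); -ez when the stem ends in a voiced consonant (*uhev*, *miruw*, *maginim*); -fun when the stem ends in a vowel (*vage*, *za*).
*tihov*: final sound = /v/, a voiced consonant → -ez → *tihovez*.
The final sound of *dolga* is /a/, which is a vowel, so the suffix is -fun, giving *dolgafun*.
*ih* — final sound /h/ (a voiceless consonant) → -e → *ihe*.

tihovez, dolgafun, ihe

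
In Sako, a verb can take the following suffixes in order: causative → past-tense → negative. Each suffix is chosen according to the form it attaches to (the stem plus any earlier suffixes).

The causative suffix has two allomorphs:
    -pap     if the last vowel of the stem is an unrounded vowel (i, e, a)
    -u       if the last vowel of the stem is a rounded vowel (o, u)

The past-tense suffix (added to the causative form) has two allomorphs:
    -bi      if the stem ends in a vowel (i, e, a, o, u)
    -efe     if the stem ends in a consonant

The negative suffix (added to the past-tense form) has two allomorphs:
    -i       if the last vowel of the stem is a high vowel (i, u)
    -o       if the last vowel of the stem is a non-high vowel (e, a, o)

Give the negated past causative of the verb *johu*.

johuubii

The last vowel of *johu* is /u/, which is a rounded vowel, so the causative suffix is -u, giving *johuu*.
The causative form *johuu*: final sound = /u/, a vowel → -bi → *johuubi*.
The last vowel of the past-tense form *johuubi* is /i/, which is a high vowel, so the negative suffix is -i, giving *johuubii*.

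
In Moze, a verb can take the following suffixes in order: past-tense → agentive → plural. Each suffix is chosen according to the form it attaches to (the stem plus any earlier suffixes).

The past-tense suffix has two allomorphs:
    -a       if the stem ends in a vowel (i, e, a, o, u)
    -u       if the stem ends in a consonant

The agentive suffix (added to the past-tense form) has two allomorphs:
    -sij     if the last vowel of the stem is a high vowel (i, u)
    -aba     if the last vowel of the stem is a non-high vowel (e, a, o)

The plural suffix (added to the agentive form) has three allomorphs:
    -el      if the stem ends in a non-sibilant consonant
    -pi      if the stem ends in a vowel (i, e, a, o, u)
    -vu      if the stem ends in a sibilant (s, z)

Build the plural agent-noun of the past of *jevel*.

jevelusijel

Since the final sound of *jevel* is /l/ (a consonant), it takes -u, giving *jevelu*.
The past-tense form *jevelu* — last vowel /u/ (a high vowel) → -sij → *jevelusij*.
The agentive form *jevelusij* — final sound /j/ (a non-sibilant consonant) → -el → *jevelusijel*.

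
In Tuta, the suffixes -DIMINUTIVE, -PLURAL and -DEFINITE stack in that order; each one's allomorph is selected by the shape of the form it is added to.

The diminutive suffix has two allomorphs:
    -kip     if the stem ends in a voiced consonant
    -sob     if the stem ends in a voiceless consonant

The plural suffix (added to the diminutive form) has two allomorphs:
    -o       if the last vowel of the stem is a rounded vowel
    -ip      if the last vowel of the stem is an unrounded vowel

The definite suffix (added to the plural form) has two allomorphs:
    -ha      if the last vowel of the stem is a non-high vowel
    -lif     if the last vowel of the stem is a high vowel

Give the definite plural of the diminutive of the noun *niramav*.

niramavkipiplif

Since the final consonant of *niramav* is /v/ (voiced), it takes -kip, giving *niramavkip*.
The diminutive form *niramavkip*: last vowel = /i/, an unrounded vowel → -ip → *niramavkipip*.
Since the last vowel of the plural form *niramavkipip* is /i/ (a high vowel), it takes -lif, giving *niramavkipiplif*.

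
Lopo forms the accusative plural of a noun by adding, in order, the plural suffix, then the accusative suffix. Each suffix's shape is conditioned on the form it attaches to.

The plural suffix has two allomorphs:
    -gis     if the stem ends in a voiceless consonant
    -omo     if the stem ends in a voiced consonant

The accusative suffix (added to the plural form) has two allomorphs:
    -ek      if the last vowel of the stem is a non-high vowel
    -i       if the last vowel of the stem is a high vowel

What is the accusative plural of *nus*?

Since the final consonant of *nus* is /s/ (voiceless), it takes -gis, giving *nusgis*.
The last vowel of the plural form *nusgis* is /i/, which is a high vowel, so the accusative suffix is -i, giving *nusgisi*.

nusgisi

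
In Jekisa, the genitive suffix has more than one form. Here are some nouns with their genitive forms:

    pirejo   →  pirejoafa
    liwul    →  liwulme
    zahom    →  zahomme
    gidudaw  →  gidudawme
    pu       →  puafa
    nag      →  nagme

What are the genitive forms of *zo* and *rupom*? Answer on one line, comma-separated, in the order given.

Looking at the final sound of each stem: -me when the stem ends in a consonant (*liwul*, *zahom*, *gidudaw*, *nag*); -afa when the stem ends in a vowel (*pirejo*, *pu*).
Since the final sound of *zo* is /o/ (a vowel), it takes -afa, giving *zoafa*.
The final sound of *rupom* is /m/, which is a consonant, so the suffix is -me, giving *rupomme*.

zoafa, rupomme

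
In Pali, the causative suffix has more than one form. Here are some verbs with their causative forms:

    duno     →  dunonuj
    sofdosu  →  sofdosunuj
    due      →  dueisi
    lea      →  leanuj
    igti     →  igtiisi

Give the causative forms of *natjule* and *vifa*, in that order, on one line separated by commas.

The pattern is front/back vowel harmony: -isi when the last vowel of the stem is a front vowel (*due*, *igti*); -nuj when the last vowel of the stem is a back vowel (*duno*, *sofdosu*, *lea*).
*natjule* — last vowel /e/ (a front vowel) → -isi → *natjuleisi*.
*vifa*: last vowel = /a/, a back vowel → -nuj → *vifanuj*.

natjuleisi, vifanuj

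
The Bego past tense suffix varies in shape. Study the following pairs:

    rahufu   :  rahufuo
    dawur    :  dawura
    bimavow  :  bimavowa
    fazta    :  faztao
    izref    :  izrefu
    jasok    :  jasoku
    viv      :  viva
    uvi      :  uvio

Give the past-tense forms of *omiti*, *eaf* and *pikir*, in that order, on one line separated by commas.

The pattern is voicing of the final sound: -u when the stem ends in a voiceless consonant (*izref*, *jasok*); -a when the stem ends in a voiced consonant (*dawur*, *bimavow*, *viv*); -o when the stem ends in a vowel (*rahufu*, *fazta*, *uvi*).
Since the final sound of *omiti* is /i/ (a vowel), it takes -o, giving *omitio*.
Since the final sound of *eaf* is /f/ (a voiceless consonant), it takes -u, giving *eafu*.
The final sound of *pikir* is /r/, which is a voiced consonant, so the suffix is -a, giving *pikira*.

omitio, eafu, pikira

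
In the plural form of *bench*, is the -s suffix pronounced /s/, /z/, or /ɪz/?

The stem *bench* ends in a sibilant (/s, z, ʃ, ʒ, tʃ, dʒ/).
The plural suffix surfaces as /ɪz/ after sibilants, /s/ after other voiceless consonants, and /z/ after other voiced sounds.
So the plural -s on *bench* is pronounced /ɪz/.

/ɪz/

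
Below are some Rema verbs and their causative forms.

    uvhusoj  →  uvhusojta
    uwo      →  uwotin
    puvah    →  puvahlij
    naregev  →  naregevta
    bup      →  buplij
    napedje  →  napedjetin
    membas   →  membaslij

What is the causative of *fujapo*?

fujapotin

Looking at the final sound of each stem: -lij when the stem ends in a voiceless consonant (*puvah*, *bup*, *membas*); -ta when the stem ends in a voiced consonant (*uvhusoj*, *naregev*); -tin when the stem ends in a vowel (*uwo*, *napedje*).
*fujapo*: final sound = /o/, a vowel → -tin → *fujapotin*.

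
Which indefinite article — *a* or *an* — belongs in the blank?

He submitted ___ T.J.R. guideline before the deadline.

The indefinite article is chosen by the initial *sound* of the following word, not its spelling.
The initialism *T.J.R.* is read letter by letter; the first letter, T, is pronounced /tiː/, which begins with a consonant sound.
So the article is *a*: He submitted a T.J.R. guideline before the deadline.

a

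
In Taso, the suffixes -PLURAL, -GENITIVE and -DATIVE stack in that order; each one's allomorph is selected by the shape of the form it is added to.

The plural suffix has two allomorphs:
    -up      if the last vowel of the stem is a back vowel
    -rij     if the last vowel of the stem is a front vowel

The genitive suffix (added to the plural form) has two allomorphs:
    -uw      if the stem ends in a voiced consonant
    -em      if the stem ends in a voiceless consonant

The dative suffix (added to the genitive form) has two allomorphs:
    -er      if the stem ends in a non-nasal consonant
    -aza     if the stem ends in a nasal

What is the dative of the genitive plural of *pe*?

perijuwer

The last vowel of *pe* is /e/, which is a front vowel, so the plural suffix is -rij, giving *perij*.
Since the final consonant of the plural form *perij* is /j/ (voiced), it takes -uw, giving *perijuw*.
The final consonant of the genitive form *perijuw* is /w/, which is non-nasal, so the dative suffix is -er, giving *perijuwer*.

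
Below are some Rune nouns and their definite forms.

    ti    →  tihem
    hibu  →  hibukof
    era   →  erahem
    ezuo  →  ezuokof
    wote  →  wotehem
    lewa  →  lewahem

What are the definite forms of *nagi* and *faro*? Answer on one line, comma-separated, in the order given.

nagihem, farokof

The suffix is conditioned by the last vowel: -kof when the last vowel of the stem is a rounded vowel (*hibu*, *ezuo*); -hem when the last vowel of the stem is an unrounded vowel (*ti*, *era*, *wote*, *lewa*).
Since the last vowel of *nagi* is /i/ (an unrounded vowel), it takes -hem, giving *nagihem*.
*faro*: last vowel = /o/, a rounded vowel → -kof → *farokof*.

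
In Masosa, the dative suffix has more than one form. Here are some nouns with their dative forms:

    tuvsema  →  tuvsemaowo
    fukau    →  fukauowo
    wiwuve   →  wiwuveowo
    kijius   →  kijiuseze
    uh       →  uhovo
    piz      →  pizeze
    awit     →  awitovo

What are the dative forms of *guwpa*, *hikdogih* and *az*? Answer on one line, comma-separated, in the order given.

guwpaowo, hikdogihovo, azeze

The alternation tracks the final sound of the stem — -eze when the stem ends in a sibilant (*kijius*, *piz*); -ovo when the stem ends in a non-sibilant consonant (*uh*, *awit*); -owo when the stem ends in a vowel (*tuvsema*, *fukau*, *wiwuve*).
The final sound of *guwpa* is /a/, which is a vowel, so the suffix is -owo, giving *guwpaowo*.
The final sound of *hikdogih* is /h/, which is a non-sibilant consonant, so the suffix is -ovo, giving *hikdogihovo*.
Since the final sound of *az* is /z/ (a sibilant), it takes -eze, giving *azeze*.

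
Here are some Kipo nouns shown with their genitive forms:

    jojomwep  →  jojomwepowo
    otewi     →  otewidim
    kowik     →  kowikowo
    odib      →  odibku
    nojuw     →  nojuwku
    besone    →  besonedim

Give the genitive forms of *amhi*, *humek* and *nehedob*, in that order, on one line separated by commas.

The alternation tracks the final sound of the stem — -owo when the stem ends in a voiceless consonant (*jojomwep*, *kowik*); -ku when the stem ends in a voiced consonant (*odib*, *nojuw*); -dim when the stem ends in a vowel (*otewi*, *besone*).
*amhi*: final sound = /i/, a vowel → -dim → *amhidim*.
The final sound of *humek* is /k/, which is a voiceless consonant, so the suffix is -owo, giving *humekowo*.
The final sound of *nehedob* is /b/, which is a voiced consonant, so the suffix is -ku, giving *nehedobku*.

amhidim, humekowo, nehedobku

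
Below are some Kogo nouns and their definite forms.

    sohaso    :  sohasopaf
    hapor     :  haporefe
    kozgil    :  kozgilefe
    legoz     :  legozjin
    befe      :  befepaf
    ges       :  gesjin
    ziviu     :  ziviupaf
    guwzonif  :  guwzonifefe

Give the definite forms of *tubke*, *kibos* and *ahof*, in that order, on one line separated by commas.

Looking at the final sound of each stem: -jin when the stem ends in a sibilant (*legoz*, *ges*); -efe when the stem ends in a non-sibilant consonant (*hapor*, *kozgil*, *guwzonif*); -paf when the stem ends in a vowel (*sohaso*, *befe*, *ziviu*).
Since the final sound of *tubke* is /e/ (a vowel), it takes -paf, giving *tubkepaf*.
*kibos*: final sound = /s/, a sibilant → -jin → *kibosjin*.
Since the final sound of *ahof* is /f/ (a non-sibilant consonant), it takes -efe, giving *ahofefe*.

tubkepaf, kibosjin, ahofefe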